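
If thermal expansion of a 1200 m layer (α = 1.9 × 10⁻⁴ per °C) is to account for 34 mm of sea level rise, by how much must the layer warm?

ΔT = Δh/(αH) = 0.034 / (1.9×10⁻⁴ × 1200) ≈ 0.1491 °C

about 0.149 °C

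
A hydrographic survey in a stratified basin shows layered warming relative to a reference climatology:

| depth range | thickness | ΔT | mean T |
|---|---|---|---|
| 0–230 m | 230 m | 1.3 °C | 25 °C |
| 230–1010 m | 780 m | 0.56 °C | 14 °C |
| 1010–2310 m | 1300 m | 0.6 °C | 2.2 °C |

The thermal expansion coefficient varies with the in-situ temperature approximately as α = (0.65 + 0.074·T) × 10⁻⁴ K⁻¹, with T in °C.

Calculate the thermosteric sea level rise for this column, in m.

Layer 1: α = (0.65 + 0.074×25)×10⁻⁴ = 2.5×10⁻⁴ K⁻¹
Layer 2: α = (0.65 + 0.074×14)×10⁻⁴ = 1.686×10⁻⁴ K⁻¹
Layer 3: α = (0.65 + 0.074×2.2)×10⁻⁴ = 0.8128×10⁻⁴ K⁻¹
Layer 1: 1.3 × 2.5×10⁻⁴ × 230 = 0.07475 m
0.56 × 1.686×10⁻⁴ × 780 = 0.07364448 m
1010–2310 m: 0.8128×10⁻⁴ × 0.6 × 1300 = 0.0633984 m
Δh = 0.07475 + 0.07364448 + 0.0633984 = 0.21179288 m

Δh ≈ 0.212 m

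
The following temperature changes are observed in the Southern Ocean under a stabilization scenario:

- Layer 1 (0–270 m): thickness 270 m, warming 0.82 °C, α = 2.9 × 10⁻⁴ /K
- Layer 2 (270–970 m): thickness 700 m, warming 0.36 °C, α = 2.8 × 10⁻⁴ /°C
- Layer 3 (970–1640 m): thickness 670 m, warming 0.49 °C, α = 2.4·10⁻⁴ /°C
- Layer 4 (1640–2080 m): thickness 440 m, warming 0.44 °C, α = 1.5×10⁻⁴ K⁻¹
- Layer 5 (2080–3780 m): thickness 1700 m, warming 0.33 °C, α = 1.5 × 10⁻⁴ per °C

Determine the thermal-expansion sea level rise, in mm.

0.82 × 2.9×10⁻⁴ × 270 = 0.064206 m
700 × 2.8×10⁻⁴ × 0.36 = 0.07056 m
970–1640 m: 2.4×10⁻⁴ × 0.49 × 670 = 0.078792 m
Layer 4: 440 × 1.5×10⁻⁴ × 0.44 = 0.02904 m
2080–3780 m: 1700 × 0.33 × 1.5×10⁻⁴ = 0.08415 m
Δh = 0.064206 + 0.07056 + 0.078792 + 0.02904 + 0.08415 = 0.326748 m

330 mm of thermosteric rise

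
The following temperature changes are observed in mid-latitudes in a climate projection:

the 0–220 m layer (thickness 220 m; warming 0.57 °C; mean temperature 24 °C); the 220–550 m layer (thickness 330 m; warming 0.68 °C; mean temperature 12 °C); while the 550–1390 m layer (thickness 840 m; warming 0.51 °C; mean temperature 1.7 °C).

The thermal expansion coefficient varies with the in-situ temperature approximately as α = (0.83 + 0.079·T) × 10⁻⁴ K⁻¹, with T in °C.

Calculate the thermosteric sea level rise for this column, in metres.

0.115 m of thermosteric rise

Layer 1: α = (0.83 + 0.079×24)×10⁻⁴ = 2.726×10⁻⁴ K⁻¹
Layer 2: α = (0.83 + 0.079×12)×10⁻⁴ = 1.778×10⁻⁴ K⁻¹
Layer 3: α = (0.83 + 0.079×1.7)×10⁻⁴ = 0.9643×10⁻⁴ K⁻¹
0–220 m: 220 × 2.726×10⁻⁴ × 0.57 = 0.03418404 m
220–550 m: 0.68 × 330 × 1.778×10⁻⁴ = 0.03989832 m
Layer 3: 0.9643×10⁻⁴ × 0.51 × 840 = 0.041310612 m
Δh = 0.03418404 + 0.03989832 + 0.041310612 = 0.115392972 m ≈ 0.115 m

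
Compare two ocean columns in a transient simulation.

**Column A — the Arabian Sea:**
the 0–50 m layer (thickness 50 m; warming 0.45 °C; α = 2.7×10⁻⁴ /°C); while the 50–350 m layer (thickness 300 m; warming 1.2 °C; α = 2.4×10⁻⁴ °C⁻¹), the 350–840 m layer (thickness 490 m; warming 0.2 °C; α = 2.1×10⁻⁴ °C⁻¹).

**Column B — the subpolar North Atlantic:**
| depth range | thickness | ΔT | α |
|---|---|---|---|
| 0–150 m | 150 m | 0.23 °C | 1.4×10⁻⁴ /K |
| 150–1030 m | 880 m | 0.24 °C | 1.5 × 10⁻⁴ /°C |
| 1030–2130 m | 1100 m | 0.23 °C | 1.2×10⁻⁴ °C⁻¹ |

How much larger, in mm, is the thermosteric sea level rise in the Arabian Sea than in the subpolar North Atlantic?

A 0–50 m: 50 × 2.7×10⁻⁴ × 0.45 = 0.006075 m
A 300 × 1.2 × 2.4×10⁻⁴ = 0.08640 m
A 350–840 m: 0.2 × 2.1×10⁻⁴ × 490 = 0.02058 m
A total: 0.113055 m
B 0–150 m: 150 × 0.23 × 1.4×10⁻⁴ = 0.00483 m
B 1.5×10⁻⁴ × 880 × 0.24 = 0.03168 m
B Layer 3: 1.2×10⁻⁴ × 0.23 × 1100 = 0.03036 m
B total: 0.06687 m
Difference: 0.113055 − 0.06687 = 0.046185 m

Δh_A − Δh_B ≈ 46.2 mm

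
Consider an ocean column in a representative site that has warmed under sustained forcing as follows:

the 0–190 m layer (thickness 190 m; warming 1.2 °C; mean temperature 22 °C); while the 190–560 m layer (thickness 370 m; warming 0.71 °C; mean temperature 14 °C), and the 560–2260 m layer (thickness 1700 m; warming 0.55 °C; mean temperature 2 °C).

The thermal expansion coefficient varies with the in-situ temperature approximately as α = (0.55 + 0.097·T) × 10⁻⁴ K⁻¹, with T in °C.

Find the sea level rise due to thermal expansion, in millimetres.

180 mm

Layer 1: α = (0.55 + 0.097×22)×10⁻⁴ = 2.684×10⁻⁴ K⁻¹
Layer 2: α = (0.55 + 0.097×14)×10⁻⁴ = 1.908×10⁻⁴ K⁻¹
Layer 3: α = (0.55 + 0.097×2)×10⁻⁴ = 0.744×10⁻⁴ K⁻¹
0–190 m: 190 × 1.2 × 2.684×10⁻⁴ = 0.0611952 m
0.71 × 370 × 1.908×10⁻⁴ = 0.05012316 m
Layer 3: 0.744×10⁻⁴ × 0.55 × 1700 = 0.069564 m
Δh = 0.0611952 + 0.05012316 + 0.069564 = 0.18088236 m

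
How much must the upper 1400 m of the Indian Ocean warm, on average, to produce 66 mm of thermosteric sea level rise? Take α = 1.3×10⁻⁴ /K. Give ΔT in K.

ΔT = Δh/(αH) = 0.066 / (1.3×10⁻⁴ × 1400) ≈ 0.3626 K

0.363 K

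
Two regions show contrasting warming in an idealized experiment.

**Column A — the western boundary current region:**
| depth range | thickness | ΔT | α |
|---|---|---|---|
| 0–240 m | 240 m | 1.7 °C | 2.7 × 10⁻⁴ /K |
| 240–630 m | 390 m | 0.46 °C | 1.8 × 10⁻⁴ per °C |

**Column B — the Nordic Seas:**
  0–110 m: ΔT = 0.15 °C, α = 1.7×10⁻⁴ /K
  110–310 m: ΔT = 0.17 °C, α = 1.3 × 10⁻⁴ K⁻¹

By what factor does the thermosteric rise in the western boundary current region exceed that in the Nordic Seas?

A 1.7 × 2.7×10⁻⁴ × 240 = 0.11016 m
A 240–630 m: 1.8×10⁻⁴ × 0.46 × 390 = 0.032292 m
A total: 0.142452 m
B Layer 1: 1.7×10⁻⁴ × 110 × 0.15 = 0.002805 m
B 1.3×10⁻⁴ × 200 × 0.17 = 0.00442 m
B total: 0.007225 m
Ratio: 0.142452 / 0.007225 ≈ 19.72

≈ 19.7×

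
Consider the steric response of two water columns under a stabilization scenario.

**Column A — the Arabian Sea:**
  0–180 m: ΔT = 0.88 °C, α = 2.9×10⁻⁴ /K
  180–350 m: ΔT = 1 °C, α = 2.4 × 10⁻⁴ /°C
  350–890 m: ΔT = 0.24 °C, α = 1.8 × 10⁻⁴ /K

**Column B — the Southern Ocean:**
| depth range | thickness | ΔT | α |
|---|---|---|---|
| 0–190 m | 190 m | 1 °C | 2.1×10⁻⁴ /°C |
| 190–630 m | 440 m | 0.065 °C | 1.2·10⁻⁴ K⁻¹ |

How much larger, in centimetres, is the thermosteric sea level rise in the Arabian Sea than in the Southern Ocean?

6.67 cm larger

A Layer 1: 0.88 × 180 × 2.9×10⁻⁴ = 0.045936 m
A 170 × 2.4×10⁻⁴ × 1 = 0.04080 m
A Layer 3: 540 × 0.24 × 1.8×10⁻⁴ = 0.023328 m
A total: 0.110064 m
B 1 × 2.1×10⁻⁴ × 190 = 0.03990 m
B 190–630 m: 1.2×10⁻⁴ × 440 × 0.065 = 0.003432 m
B total: 0.043332 m
Difference: 0.110064 − 0.043332 = 0.066732 m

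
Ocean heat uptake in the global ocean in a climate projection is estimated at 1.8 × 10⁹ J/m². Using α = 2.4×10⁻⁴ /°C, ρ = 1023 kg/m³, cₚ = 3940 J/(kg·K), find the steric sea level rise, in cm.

Δh = αQ/(ρcₚ) = 2.4×10⁻⁴ × 1.8×10⁹ / (1023 × 3940) ≈ 0.10718 m

Δh = 10.7 cm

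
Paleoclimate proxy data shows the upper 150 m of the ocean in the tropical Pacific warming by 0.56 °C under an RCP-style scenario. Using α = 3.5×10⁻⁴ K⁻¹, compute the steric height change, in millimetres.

29 mm of thermosteric rise

Δh = αΔT·H = 3.5×10⁻⁴ × 0.56 × 150 = 0.02940 m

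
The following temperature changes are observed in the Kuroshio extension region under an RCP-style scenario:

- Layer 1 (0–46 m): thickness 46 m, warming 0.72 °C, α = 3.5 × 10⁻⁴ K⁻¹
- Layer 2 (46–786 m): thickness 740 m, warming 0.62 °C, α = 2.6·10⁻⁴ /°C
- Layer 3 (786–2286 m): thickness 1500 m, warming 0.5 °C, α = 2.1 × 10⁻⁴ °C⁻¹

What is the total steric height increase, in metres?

Δh = 0.29 m

Layer 1: 0.72 × 46 × 3.5×10⁻⁴ = 0.011592 m
2.6×10⁻⁴ × 740 × 0.62 = 0.119288 m
Layer 3: 2.1×10⁻⁴ × 1500 × 0.5 = 0.15750 m
Δh = 0.011592 + 0.119288 + 0.15750 = 0.28838 m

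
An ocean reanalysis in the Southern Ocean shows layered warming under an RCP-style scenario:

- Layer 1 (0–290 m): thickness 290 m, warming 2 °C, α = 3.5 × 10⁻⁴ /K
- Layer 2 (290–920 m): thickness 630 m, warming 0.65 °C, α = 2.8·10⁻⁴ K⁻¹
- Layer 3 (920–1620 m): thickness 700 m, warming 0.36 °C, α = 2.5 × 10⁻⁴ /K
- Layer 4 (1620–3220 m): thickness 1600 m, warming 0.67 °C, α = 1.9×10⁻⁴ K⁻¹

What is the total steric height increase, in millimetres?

3.5×10⁻⁴ × 290 × 2 = 0.20300 m
290–920 m: 2.8×10⁻⁴ × 630 × 0.65 = 0.11466 m
920–1620 m: 0.36 × 700 × 2.5×10⁻⁴ = 0.06300 m
1600 × 1.9×10⁻⁴ × 0.67 = 0.20368 m
Δh = 0.20300 + 0.11466 + 0.06300 + 0.20368 = 0.58434 m

584 mm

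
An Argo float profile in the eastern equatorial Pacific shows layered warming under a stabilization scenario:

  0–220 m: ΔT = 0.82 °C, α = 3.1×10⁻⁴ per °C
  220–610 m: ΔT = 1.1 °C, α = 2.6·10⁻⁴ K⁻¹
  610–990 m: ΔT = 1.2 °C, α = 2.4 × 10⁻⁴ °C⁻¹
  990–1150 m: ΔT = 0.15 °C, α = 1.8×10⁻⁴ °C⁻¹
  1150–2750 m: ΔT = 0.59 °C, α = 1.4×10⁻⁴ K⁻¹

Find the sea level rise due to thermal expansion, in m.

0–220 m: 220 × 3.1×10⁻⁴ × 0.82 = 0.055924 m
2.6×10⁻⁴ × 1.1 × 390 = 0.11154 m
Layer 3: 2.4×10⁻⁴ × 1.2 × 380 = 0.10944 m
990–1150 m: 1.8×10⁻⁴ × 160 × 0.15 = 0.00432 m
1.4×10⁻⁴ × 1600 × 0.59 = 0.13216 m
Δh = 0.055924 + 0.11154 + 0.10944 + 0.00432 + 0.13216 = 0.413384 m

about 0.413 m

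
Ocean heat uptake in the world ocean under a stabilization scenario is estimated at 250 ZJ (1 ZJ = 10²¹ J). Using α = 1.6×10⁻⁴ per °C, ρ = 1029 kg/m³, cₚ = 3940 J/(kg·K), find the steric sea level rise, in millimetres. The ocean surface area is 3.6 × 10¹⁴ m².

Per unit area: Q = 250×10²¹ / (3.6×10¹⁴) ≈ 6.944×10⁸ J/m²
Δh = αQ/(ρcₚ) = 1.6×10⁻⁴ × 6.944×10⁸ / (1029 × 3940) ≈ 0.027404 m

Δh ≈ 27 mm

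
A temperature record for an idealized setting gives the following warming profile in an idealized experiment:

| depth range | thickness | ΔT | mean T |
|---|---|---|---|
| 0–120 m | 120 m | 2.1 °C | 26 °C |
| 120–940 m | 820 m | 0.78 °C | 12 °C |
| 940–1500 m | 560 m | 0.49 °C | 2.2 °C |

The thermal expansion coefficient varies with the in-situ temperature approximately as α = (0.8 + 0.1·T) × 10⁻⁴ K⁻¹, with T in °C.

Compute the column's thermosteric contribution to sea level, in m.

Layer 1: α = (0.8 + 0.1×26)×10⁻⁴ = 3.4×10⁻⁴ K⁻¹
Layer 2: α = (0.8 + 0.1×12)×10⁻⁴ = 2×10⁻⁴ K⁻¹
Layer 3: α = (0.8 + 0.1×2.2)×10⁻⁴ = 1.02×10⁻⁴ K⁻¹
Layer 1: 120 × 3.4×10⁻⁴ × 2.1 = 0.08568 m
Layer 2: 2×10⁻⁴ × 820 × 0.78 = 0.12792 m
Layer 3: 0.49 × 560 × 1.02×10⁻⁴ = 0.0279888 m
Δh = 0.08568 + 0.12792 + 0.0279888 = 0.2415888 m ≈ 0.242 m

0.242 m of thermosteric rise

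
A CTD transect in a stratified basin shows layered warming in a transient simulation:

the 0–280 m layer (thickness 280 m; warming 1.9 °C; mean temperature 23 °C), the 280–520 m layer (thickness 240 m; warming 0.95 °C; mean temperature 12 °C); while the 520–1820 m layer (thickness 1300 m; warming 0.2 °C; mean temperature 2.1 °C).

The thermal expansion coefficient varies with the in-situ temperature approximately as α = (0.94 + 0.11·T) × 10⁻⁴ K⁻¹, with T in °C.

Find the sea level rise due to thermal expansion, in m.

Layer 1: α = (0.94 + 0.11×23)×10⁻⁴ = 3.47×10⁻⁴ K⁻¹
Layer 2: α = (0.94 + 0.11×12)×10⁻⁴ = 2.26×10⁻⁴ K⁻¹
Layer 3: α = (0.94 + 0.11×2.1)×10⁻⁴ = 1.171×10⁻⁴ K⁻¹
Layer 1: 1.9 × 3.47×10⁻⁴ × 280 = 0.184604 m
2.26×10⁻⁴ × 0.95 × 240 = 0.051528 m
520–1820 m: 0.2 × 1.171×10⁻⁴ × 1300 = 0.030446 m
Δh = 0.184604 + 0.051528 + 0.030446 = 0.266578 m

about 0.267 m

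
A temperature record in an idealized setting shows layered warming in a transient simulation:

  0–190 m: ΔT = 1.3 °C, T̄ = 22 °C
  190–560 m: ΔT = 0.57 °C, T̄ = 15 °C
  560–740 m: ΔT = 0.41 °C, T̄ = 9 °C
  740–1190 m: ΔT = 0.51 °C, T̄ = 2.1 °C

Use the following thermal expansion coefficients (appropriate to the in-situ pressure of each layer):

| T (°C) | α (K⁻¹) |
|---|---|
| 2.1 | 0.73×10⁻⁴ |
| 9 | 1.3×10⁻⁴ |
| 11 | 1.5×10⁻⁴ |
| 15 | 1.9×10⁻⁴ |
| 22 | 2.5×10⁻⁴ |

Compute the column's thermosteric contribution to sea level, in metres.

about 0.128 m

Layer 1 at 22 °C → α = 2.5×10⁻⁴ K⁻¹
Layer 2 at 15 °C → α = 1.9×10⁻⁴ K⁻¹
Layer 3 at 9 °C → α = 1.3×10⁻⁴ K⁻¹
Layer 4 at 2.1 °C → α = 0.73×10⁻⁴ K⁻¹
190 × 1.3 × 2.5×10⁻⁴ = 0.06175 m
190–560 m: 1.9×10⁻⁴ × 0.57 × 370 = 0.040071 m
Layer 3: 1.3×10⁻⁴ × 0.41 × 180 = 0.009594 m
Layer 4: 0.73×10⁻⁴ × 450 × 0.51 = 0.0167535 m
Δh = 0.06175 + 0.040071 + 0.009594 + 0.0167535 = 0.1281685 m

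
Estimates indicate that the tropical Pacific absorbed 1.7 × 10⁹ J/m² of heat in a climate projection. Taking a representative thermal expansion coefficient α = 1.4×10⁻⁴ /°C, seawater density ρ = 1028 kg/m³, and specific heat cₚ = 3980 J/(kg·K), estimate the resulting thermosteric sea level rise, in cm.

Δh = 5.82 cm

Δh = αQ/(ρcₚ) = 1.4×10⁻⁴ × 1.7×10⁹ / (1028 × 3980) ≈ 0.05817 m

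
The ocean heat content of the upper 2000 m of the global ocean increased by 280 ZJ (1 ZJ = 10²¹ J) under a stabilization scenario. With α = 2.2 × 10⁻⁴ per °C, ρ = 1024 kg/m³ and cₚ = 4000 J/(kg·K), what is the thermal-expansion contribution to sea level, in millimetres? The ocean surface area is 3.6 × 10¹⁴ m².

41.8 mm of thermosteric rise

Per unit area: Q = 280×10²¹ / (3.6×10¹⁴) ≈ 7.778×10⁸ J/m²
Δh = αQ/(ρcₚ) = 2.2×10⁻⁴ × 7.778×10⁸ / (1024 × 4000) ≈ 0.041776 m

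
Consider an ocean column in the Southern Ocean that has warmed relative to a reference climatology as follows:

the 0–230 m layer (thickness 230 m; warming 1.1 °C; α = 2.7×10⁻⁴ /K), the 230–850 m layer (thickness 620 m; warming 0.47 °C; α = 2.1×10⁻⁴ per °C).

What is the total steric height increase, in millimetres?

Layer 1: 230 × 1.1 × 2.7×10⁻⁴ = 0.06831 m
Layer 2: 2.1×10⁻⁴ × 0.47 × 620 = 0.061194 m
Δh = 0.06831 + 0.061194 = 0.129504 m ≈ 130 mm

Δh ≈ 130 mm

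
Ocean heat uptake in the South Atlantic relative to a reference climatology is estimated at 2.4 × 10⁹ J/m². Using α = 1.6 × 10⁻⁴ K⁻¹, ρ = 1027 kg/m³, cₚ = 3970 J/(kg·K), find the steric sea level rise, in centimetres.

9.42 cm

Δh = αQ/(ρcₚ) = 1.6×10⁻⁴ × 2.4×10⁹ / (1027 × 3970) ≈ 0.094183 m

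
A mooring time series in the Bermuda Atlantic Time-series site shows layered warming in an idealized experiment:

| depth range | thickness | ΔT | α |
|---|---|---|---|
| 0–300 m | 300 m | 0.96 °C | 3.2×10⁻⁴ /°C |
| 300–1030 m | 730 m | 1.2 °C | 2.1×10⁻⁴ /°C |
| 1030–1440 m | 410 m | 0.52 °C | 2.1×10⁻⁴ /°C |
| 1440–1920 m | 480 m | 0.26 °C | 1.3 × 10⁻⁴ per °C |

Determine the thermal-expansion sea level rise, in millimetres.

Layer 1: 3.2×10⁻⁴ × 300 × 0.96 = 0.09216 m
300–1030 m: 730 × 1.2 × 2.1×10⁻⁴ = 0.18396 m
Layer 3: 410 × 0.52 × 2.1×10⁻⁴ = 0.044772 m
480 × 0.26 × 1.3×10⁻⁴ = 0.016224 m
Δh = 0.09216 + 0.18396 + 0.044772 + 0.016224 = 0.337116 m

about 340 mm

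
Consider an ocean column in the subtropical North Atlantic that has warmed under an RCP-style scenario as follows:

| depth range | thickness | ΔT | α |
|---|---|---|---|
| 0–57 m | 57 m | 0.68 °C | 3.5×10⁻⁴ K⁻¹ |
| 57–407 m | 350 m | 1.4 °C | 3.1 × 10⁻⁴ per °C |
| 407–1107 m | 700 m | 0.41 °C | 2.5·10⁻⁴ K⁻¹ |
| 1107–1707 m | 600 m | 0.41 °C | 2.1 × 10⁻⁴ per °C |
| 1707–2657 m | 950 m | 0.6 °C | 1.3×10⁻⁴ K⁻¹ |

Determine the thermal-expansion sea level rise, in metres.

Layer 1: 57 × 3.5×10⁻⁴ × 0.68 = 0.013566 m
3.1×10⁻⁴ × 350 × 1.4 = 0.15190 m
407–1107 m: 2.5×10⁻⁴ × 700 × 0.41 = 0.07175 m
Layer 4: 2.1×10⁻⁴ × 600 × 0.41 = 0.05166 m
Layer 5: 1.3×10⁻⁴ × 0.6 × 950 = 0.07410 m
Δh = 0.013566 + 0.15190 + 0.07175 + 0.05166 + 0.07410 = 0.362976 m

about 0.363 m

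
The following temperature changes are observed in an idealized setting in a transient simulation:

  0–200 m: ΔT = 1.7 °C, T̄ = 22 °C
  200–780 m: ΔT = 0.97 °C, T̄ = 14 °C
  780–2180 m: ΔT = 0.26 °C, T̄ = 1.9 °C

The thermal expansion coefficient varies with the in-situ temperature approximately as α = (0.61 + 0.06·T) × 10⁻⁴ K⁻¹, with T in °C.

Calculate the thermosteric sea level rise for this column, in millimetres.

Layer 1: α = (0.61 + 0.06×22)×10⁻⁴ = 1.93×10⁻⁴ K⁻¹
Layer 2: α = (0.61 + 0.06×14)×10⁻⁴ = 1.45×10⁻⁴ K⁻¹
Layer 3: α = (0.61 + 0.06×1.9)×10⁻⁴ = 0.724×10⁻⁴ K⁻¹
0–200 m: 1.7 × 1.93×10⁻⁴ × 200 = 0.06562 m
0.97 × 1.45×10⁻⁴ × 580 = 0.081577 m
Layer 3: 0.724×10⁻⁴ × 0.26 × 1400 = 0.0263536 m
Δh = 0.06562 + 0.081577 + 0.0263536 = 0.1735506 m

174 mm of thermosteric rise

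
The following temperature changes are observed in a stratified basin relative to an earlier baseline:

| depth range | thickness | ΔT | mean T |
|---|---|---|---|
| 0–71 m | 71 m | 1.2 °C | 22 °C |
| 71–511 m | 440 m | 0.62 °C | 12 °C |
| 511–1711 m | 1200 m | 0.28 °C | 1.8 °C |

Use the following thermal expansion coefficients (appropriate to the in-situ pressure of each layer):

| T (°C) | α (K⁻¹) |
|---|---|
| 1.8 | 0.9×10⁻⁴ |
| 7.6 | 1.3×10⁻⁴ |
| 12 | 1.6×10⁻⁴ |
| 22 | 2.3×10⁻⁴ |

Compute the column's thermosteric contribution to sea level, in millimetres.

Δh = 93.5 mm

Layer 1 at 22 °C → α = 2.3×10⁻⁴ K⁻¹
Layer 2 at 12 °C → α = 1.6×10⁻⁴ K⁻¹
Layer 3 at 1.8 °C → α = 0.9×10⁻⁴ K⁻¹
2.3×10⁻⁴ × 71 × 1.2 = 0.019596 m
71–511 m: 0.62 × 440 × 1.6×10⁻⁴ = 0.043648 m
1200 × 0.9×10⁻⁴ × 0.28 = 0.03024 m
Δh = 0.019596 + 0.043648 + 0.03024 = 0.093484 m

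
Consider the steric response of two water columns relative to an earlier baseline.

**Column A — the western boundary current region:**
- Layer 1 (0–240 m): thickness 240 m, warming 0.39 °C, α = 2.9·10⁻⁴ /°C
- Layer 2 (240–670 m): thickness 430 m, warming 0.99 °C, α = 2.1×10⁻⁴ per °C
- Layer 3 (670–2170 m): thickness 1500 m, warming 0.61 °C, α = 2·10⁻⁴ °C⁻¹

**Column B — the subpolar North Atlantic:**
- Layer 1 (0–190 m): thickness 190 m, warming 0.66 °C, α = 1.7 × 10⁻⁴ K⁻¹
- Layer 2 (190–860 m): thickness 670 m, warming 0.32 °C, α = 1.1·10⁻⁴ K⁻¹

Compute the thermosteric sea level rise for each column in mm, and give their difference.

A 0–240 m: 0.39 × 2.9×10⁻⁴ × 240 = 0.027144 m
A 240–670 m: 430 × 2.1×10⁻⁴ × 0.99 = 0.089397 m
A Layer 3: 0.61 × 1500 × 2×10⁻⁴ = 0.18300 m
A total: 0.299541 m
B 0.66 × 190 × 1.7×10⁻⁴ = 0.021318 m
B 190–860 m: 670 × 0.32 × 1.1×10⁻⁴ = 0.023584 m
B total: 0.044902 m
Difference: 0.299541 − 0.044902 = 0.254639 m

Δh_A ≈ 300 mm, Δh_B ≈ 44.9 mm; difference ≈ 255 mm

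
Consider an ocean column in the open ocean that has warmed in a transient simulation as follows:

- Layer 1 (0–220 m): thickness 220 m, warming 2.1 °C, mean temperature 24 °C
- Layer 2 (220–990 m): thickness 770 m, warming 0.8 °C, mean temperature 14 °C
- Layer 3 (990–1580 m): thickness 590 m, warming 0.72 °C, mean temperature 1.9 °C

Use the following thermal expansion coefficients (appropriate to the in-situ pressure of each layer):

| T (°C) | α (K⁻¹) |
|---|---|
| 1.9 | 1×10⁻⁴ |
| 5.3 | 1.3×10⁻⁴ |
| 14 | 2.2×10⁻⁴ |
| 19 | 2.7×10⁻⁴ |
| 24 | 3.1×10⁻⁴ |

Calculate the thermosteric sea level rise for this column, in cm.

Layer 1 at 24 °C → α = 3.1×10⁻⁴ K⁻¹
Layer 2 at 14 °C → α = 2.2×10⁻⁴ K⁻¹
Layer 3 at 1.9 °C → α = 1×10⁻⁴ K⁻¹
0–220 m: 2.1 × 3.1×10⁻⁴ × 220 = 0.14322 m
2.2×10⁻⁴ × 0.8 × 770 = 0.13552 m
0.72 × 1×10⁻⁴ × 590 = 0.04248 m
Δh = 0.14322 + 0.13552 + 0.04248 = 0.32122 m

Δh ≈ 32.1 cm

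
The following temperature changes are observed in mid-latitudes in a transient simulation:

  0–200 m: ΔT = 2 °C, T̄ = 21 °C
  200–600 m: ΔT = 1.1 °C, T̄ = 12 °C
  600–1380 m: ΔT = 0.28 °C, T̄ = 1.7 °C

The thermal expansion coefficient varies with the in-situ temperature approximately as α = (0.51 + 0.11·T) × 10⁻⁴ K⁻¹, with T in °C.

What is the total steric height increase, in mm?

about 209 mm

Layer 1: α = (0.51 + 0.11×21)×10⁻⁴ = 2.82×10⁻⁴ K⁻¹
Layer 2: α = (0.51 + 0.11×12)×10⁻⁴ = 1.83×10⁻⁴ K⁻¹
Layer 3: α = (0.51 + 0.11×1.7)×10⁻⁴ = 0.697×10⁻⁴ K⁻¹
0–200 m: 2.82×10⁻⁴ × 200 × 2 = 0.11280 m
200–600 m: 400 × 1.83×10⁻⁴ × 1.1 = 0.08052 m
780 × 0.28 × 0.697×10⁻⁴ = 0.01522248 m
Δh = 0.11280 + 0.08052 + 0.01522248 = 0.20854248 m ≈ 209 mm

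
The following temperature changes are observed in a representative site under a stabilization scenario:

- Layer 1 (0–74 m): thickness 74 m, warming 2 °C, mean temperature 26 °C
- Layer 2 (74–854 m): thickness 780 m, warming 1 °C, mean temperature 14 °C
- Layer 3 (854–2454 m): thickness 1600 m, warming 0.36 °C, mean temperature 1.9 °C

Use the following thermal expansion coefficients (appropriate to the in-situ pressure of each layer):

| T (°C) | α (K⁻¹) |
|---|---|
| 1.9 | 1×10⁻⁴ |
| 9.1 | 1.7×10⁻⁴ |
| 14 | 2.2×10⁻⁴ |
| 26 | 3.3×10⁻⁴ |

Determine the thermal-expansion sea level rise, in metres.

Δh ≈ 0.28 m

Layer 1 at 26 °C → α = 3.3×10⁻⁴ K⁻¹
Layer 2 at 14 °C → α = 2.2×10⁻⁴ K⁻¹
Layer 3 at 1.9 °C → α = 1×10⁻⁴ K⁻¹
2 × 3.3×10⁻⁴ × 74 = 0.04884 m
780 × 1 × 2.2×10⁻⁴ = 0.17160 m
Layer 3: 0.36 × 1×10⁻⁴ × 1600 = 0.05760 m
Δh = 0.04884 + 0.17160 + 0.05760 = 0.27804 m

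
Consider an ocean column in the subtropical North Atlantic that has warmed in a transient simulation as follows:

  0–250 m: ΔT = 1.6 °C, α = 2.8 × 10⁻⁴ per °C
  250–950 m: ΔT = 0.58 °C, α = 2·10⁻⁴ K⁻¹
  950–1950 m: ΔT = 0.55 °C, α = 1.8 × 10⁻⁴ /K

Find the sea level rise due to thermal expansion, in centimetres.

1.6 × 250 × 2.8×10⁻⁴ = 0.11200 m
Layer 2: 2×10⁻⁴ × 0.58 × 700 = 0.08120 m
950–1950 m: 1.8×10⁻⁴ × 1000 × 0.55 = 0.09900 m
Δh = 0.11200 + 0.08120 + 0.09900 = 0.29220 m

Δh ≈ 29.2 cm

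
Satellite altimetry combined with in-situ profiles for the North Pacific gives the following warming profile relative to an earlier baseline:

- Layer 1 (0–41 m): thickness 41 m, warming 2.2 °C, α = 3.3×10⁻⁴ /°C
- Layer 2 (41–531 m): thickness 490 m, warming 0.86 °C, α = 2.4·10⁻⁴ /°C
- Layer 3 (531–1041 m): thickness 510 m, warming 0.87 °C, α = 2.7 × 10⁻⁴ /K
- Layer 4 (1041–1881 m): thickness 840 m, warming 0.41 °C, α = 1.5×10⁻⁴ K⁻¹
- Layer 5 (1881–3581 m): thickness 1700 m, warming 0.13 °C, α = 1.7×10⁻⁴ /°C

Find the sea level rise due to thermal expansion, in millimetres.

0–41 m: 41 × 2.2 × 3.3×10⁻⁴ = 0.029766 m
41–531 m: 490 × 0.86 × 2.4×10⁻⁴ = 0.101136 m
Layer 3: 510 × 2.7×10⁻⁴ × 0.87 = 0.119799 m
Layer 4: 0.41 × 840 × 1.5×10⁻⁴ = 0.05166 m
1881–3581 m: 1.7×10⁻⁴ × 1700 × 0.13 = 0.03757 m
Δh = 0.029766 + 0.101136 + 0.119799 + 0.05166 + 0.03757 = 0.339931 m

340 mm of thermosteric rise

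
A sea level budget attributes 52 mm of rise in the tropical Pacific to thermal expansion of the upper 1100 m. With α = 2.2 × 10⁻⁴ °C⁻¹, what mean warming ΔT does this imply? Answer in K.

about 0.21 K

ΔT = Δh/(αH) = 0.052 / (2.2×10⁻⁴ × 1100) ≈ 0.2149 K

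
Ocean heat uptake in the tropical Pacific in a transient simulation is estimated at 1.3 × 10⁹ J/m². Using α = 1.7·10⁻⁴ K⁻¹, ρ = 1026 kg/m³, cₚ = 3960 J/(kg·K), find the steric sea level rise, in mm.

about 54 mm

Δh = αQ/(ρcₚ) = 1.7×10⁻⁴ × 1.3×10⁹ / (1026 × 3960) ≈ 0.054394 m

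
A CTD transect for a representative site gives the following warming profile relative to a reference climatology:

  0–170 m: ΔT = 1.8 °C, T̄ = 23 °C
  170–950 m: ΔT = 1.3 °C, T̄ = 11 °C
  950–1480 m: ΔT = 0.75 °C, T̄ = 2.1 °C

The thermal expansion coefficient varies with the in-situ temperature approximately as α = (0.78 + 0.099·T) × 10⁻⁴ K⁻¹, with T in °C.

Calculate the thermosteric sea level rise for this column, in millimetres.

Layer 1: α = (0.78 + 0.099×23)×10⁻⁴ = 3.057×10⁻⁴ K⁻¹
Layer 2: α = (0.78 + 0.099×11)×10⁻⁴ = 1.869×10⁻⁴ K⁻¹
Layer 3: α = (0.78 + 0.099×2.1)×10⁻⁴ = 0.9879×10⁻⁴ K⁻¹
170 × 1.8 × 3.057×10⁻⁴ = 0.0935442 m
780 × 1.3 × 1.869×10⁻⁴ = 0.1895166 m
950–1480 m: 530 × 0.9879×10⁻⁴ × 0.75 = 0.039269025 m
Δh = 0.0935442 + 0.1895166 + 0.039269025 = 0.322329825 m ≈ 322 mm

Δh = 322 mm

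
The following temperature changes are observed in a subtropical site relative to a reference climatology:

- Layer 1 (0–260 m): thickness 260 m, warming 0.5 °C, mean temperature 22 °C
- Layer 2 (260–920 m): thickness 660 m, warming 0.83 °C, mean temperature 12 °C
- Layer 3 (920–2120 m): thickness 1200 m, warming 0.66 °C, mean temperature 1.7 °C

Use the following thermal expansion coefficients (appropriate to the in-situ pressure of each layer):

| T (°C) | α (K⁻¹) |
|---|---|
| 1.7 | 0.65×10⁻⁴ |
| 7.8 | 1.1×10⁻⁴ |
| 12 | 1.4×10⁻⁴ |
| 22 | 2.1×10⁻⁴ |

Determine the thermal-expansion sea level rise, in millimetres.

Layer 1 at 22 °C → α = 2.1×10⁻⁴ K⁻¹
Layer 2 at 12 °C → α = 1.4×10⁻⁴ K⁻¹
Layer 3 at 1.7 °C → α = 0.65×10⁻⁴ K⁻¹
Layer 1: 0.5 × 260 × 2.1×10⁻⁴ = 0.02730 m
660 × 0.83 × 1.4×10⁻⁴ = 0.076692 m
0.65×10⁻⁴ × 0.66 × 1200 = 0.05148 m
Δh = 0.02730 + 0.076692 + 0.05148 = 0.155472 m

Δh = 155 mm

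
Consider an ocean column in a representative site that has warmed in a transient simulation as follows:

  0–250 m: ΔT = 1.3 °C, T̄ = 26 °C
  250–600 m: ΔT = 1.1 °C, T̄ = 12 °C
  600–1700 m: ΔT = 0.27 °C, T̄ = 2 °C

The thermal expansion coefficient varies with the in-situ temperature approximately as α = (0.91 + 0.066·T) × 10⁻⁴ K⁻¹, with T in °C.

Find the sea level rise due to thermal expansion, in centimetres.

Layer 1: α = (0.91 + 0.066×26)×10⁻⁴ = 2.626×10⁻⁴ K⁻¹
Layer 2: α = (0.91 + 0.066×12)×10⁻⁴ = 1.702×10⁻⁴ K⁻¹
Layer 3: α = (0.91 + 0.066×2)×10⁻⁴ = 1.042×10⁻⁴ K⁻¹
0–250 m: 250 × 1.3 × 2.626×10⁻⁴ = 0.085345 m
250–600 m: 350 × 1.702×10⁻⁴ × 1.1 = 0.065527 m
Layer 3: 1100 × 1.042×10⁻⁴ × 0.27 = 0.0309474 m
Δh = 0.085345 + 0.065527 + 0.0309474 = 0.1818194 m

Δh ≈ 18.2 cm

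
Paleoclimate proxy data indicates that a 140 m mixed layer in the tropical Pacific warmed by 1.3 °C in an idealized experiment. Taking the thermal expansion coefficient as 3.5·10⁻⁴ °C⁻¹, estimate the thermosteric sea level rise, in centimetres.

Δh = αΔT·H = 3.5×10⁻⁴ × 1.3 × 140 = 0.06370 m

6.37 cm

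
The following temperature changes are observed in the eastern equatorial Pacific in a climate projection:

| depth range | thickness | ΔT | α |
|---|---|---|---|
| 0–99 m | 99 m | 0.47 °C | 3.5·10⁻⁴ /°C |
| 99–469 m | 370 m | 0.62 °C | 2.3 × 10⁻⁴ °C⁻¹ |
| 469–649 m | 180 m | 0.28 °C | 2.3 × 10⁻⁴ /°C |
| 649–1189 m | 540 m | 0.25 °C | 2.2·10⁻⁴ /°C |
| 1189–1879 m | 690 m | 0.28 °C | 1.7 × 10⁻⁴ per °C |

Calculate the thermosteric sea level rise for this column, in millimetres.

0.47 × 99 × 3.5×10⁻⁴ = 0.0162855 m
370 × 2.3×10⁻⁴ × 0.62 = 0.052762 m
469–649 m: 180 × 0.28 × 2.3×10⁻⁴ = 0.011592 m
649–1189 m: 0.25 × 540 × 2.2×10⁻⁴ = 0.02970 m
690 × 1.7×10⁻⁴ × 0.28 = 0.032844 m
Δh = 0.0162855 + 0.052762 + 0.011592 + 0.02970 + 0.032844 = 0.1431835 m

about 143 mm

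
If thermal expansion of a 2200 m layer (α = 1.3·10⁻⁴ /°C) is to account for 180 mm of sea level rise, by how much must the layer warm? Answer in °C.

about 0.63 °C

ΔT = Δh/(αH) = 0.18 / (1.3×10⁻⁴ × 2200) ≈ 0.6294 °C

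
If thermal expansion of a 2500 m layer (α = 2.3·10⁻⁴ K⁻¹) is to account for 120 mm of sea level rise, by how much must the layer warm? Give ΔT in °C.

ΔT = Δh/(αH) = 0.12 / (2.3×10⁻⁴ × 2500) ≈ 0.2087 °C

about 0.209 °C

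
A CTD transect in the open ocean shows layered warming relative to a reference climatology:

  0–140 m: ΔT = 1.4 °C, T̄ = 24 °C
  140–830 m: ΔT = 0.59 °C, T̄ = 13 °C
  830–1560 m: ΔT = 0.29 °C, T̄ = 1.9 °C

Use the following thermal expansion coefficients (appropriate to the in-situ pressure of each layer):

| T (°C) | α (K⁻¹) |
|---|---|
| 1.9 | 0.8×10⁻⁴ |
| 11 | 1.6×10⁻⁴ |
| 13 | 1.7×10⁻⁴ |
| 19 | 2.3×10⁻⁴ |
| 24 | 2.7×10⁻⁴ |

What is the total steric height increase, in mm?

Layer 1 at 24 °C → α = 2.7×10⁻⁴ K⁻¹
Layer 2 at 13 °C → α = 1.7×10⁻⁴ K⁻¹
Layer 3 at 1.9 °C → α = 0.8×10⁻⁴ K⁻¹
Layer 1: 2.7×10⁻⁴ × 140 × 1.4 = 0.05292 m
140–830 m: 690 × 1.7×10⁻⁴ × 0.59 = 0.069207 m
Layer 3: 0.8×10⁻⁴ × 730 × 0.29 = 0.016936 m
Δh = 0.05292 + 0.069207 + 0.016936 = 0.139063 m

Δh ≈ 140 mm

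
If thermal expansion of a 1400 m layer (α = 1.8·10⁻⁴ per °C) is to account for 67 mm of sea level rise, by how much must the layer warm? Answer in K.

ΔT = Δh/(αH) = 0.067 / (1.8×10⁻⁴ × 1400) ≈ 0.2659 K

about 0.27 K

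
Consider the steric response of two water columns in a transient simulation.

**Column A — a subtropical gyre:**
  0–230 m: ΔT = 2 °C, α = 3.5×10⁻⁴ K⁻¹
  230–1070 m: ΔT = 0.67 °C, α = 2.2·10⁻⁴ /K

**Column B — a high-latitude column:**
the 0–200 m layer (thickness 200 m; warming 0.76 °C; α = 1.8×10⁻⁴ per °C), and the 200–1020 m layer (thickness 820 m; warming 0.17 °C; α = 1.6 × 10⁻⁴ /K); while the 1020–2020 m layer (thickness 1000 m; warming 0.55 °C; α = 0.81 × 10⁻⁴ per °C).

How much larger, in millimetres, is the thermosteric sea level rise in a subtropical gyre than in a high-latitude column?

191 mm

A 230 × 3.5×10⁻⁴ × 2 = 0.16100 m
A 230–1070 m: 0.67 × 840 × 2.2×10⁻⁴ = 0.123816 m
A total: 0.284816 m
B Layer 1: 200 × 1.8×10⁻⁴ × 0.76 = 0.02736 m
B Layer 2: 0.17 × 820 × 1.6×10⁻⁴ = 0.022304 m
B Layer 3: 1000 × 0.55 × 0.81×10⁻⁴ = 0.04455 m
B total: 0.094214 m
Difference: 0.284816 − 0.094214 = 0.190602 m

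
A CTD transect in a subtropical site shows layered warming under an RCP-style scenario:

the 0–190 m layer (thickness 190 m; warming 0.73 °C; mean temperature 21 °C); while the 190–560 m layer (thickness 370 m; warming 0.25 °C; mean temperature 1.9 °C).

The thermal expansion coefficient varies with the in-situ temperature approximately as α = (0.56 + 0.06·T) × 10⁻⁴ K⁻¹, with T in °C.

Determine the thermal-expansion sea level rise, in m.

0.031 m

Layer 1: α = (0.56 + 0.06×21)×10⁻⁴ = 1.82×10⁻⁴ K⁻¹
Layer 2: α = (0.56 + 0.06×1.9)×10⁻⁴ = 0.674×10⁻⁴ K⁻¹
1.82×10⁻⁴ × 0.73 × 190 = 0.0252434 m
190–560 m: 0.674×10⁻⁴ × 0.25 × 370 = 0.0062345 m
Δh = 0.0252434 + 0.0062345 = 0.0314779 m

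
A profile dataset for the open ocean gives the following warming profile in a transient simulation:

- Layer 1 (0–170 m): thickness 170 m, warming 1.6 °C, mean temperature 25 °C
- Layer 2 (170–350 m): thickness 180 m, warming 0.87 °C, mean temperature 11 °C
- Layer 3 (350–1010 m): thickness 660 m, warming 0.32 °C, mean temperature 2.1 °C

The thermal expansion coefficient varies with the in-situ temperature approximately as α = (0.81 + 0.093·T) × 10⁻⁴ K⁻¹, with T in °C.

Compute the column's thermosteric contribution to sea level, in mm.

Layer 1: α = (0.81 + 0.093×25)×10⁻⁴ = 3.135×10⁻⁴ K⁻¹
Layer 2: α = (0.81 + 0.093×11)×10⁻⁴ = 1.833×10⁻⁴ K⁻¹
Layer 3: α = (0.81 + 0.093×2.1)×10⁻⁴ = 1.0053×10⁻⁴ K⁻¹
0–170 m: 3.135×10⁻⁴ × 1.6 × 170 = 0.085272 m
Layer 2: 180 × 0.87 × 1.833×10⁻⁴ = 0.02870478 m
0.32 × 660 × 1.0053×10⁻⁴ = 0.021231936 m
Δh = 0.085272 + 0.02870478 + 0.021231936 = 0.135208716 m

135 mm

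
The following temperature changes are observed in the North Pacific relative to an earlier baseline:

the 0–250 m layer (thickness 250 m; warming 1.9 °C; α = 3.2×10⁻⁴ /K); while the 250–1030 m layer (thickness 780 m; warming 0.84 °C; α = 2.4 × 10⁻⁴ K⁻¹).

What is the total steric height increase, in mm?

3.2×10⁻⁴ × 250 × 1.9 = 0.15200 m
Layer 2: 2.4×10⁻⁴ × 0.84 × 780 = 0.157248 m
Δh = 0.15200 + 0.157248 = 0.309248 m ≈ 309 mm

309 mm of thermosteric rise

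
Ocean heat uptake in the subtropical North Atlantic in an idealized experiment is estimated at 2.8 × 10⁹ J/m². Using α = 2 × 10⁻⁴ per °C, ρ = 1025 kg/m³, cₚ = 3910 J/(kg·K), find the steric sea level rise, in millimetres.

Δh = αQ/(ρcₚ) = 2×10⁻⁴ × 2.8×10⁹ / (1025 × 3910) ≈ 0.13973 m

Δh ≈ 140 mm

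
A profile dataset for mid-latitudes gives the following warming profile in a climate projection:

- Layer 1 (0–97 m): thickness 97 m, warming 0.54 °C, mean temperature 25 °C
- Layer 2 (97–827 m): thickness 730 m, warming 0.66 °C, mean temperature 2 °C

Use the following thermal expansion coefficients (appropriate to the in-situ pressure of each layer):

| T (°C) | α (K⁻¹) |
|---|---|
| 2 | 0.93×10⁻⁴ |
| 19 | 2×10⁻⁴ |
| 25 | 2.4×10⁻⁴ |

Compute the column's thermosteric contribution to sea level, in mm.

Layer 1 at 25 °C → α = 2.4×10⁻⁴ K⁻¹
Layer 2 at 2 °C → α = 0.93×10⁻⁴ K⁻¹
Layer 1: 2.4×10⁻⁴ × 97 × 0.54 = 0.0125712 m
97–827 m: 0.93×10⁻⁴ × 0.66 × 730 = 0.0448074 m
Δh = 0.0125712 + 0.0448074 = 0.0573786 m

Δh = 57.4 mm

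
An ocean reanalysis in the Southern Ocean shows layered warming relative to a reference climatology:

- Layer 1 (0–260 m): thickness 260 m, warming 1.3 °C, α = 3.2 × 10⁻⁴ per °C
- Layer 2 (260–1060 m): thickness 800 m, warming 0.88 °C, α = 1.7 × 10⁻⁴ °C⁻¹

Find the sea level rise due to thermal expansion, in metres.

260 × 3.2×10⁻⁴ × 1.3 = 0.10816 m
0.88 × 1.7×10⁻⁴ × 800 = 0.11968 m
Δh = 0.10816 + 0.11968 = 0.22784 m

Δh = 0.228 m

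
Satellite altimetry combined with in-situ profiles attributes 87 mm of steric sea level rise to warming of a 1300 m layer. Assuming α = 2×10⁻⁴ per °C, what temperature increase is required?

ΔT = Δh/(αH) = 0.087 / (2×10⁻⁴ × 1300) ≈ 0.3346 K

about 0.335 K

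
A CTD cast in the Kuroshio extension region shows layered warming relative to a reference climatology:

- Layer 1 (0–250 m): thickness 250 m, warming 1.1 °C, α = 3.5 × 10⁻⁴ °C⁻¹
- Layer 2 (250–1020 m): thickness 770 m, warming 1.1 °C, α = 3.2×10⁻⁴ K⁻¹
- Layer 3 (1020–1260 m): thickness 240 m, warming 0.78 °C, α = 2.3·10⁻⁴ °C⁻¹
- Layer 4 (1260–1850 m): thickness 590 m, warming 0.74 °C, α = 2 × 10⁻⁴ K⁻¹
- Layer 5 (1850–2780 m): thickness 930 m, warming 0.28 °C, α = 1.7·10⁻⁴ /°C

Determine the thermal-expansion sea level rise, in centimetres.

250 × 3.5×10⁻⁴ × 1.1 = 0.09625 m
Layer 2: 1.1 × 3.2×10⁻⁴ × 770 = 0.27104 m
1020–1260 m: 0.78 × 2.3×10⁻⁴ × 240 = 0.043056 m
Layer 4: 0.74 × 590 × 2×10⁻⁴ = 0.08732 m
1.7×10⁻⁴ × 0.28 × 930 = 0.044268 m
Δh = 0.09625 + 0.27104 + 0.043056 + 0.08732 + 0.044268 = 0.541934 m

Δh = 54 cm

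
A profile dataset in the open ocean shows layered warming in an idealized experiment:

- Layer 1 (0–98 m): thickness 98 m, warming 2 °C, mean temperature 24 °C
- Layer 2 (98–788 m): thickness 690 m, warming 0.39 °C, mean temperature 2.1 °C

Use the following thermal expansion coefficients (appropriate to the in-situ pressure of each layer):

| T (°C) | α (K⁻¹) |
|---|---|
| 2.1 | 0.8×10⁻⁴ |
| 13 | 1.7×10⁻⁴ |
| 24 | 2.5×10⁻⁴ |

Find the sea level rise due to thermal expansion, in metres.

Layer 1 at 24 °C → α = 2.5×10⁻⁴ K⁻¹
Layer 2 at 2.1 °C → α = 0.8×10⁻⁴ K⁻¹
Layer 1: 2.5×10⁻⁴ × 2 × 98 = 0.04900 m
98–788 m: 690 × 0.8×10⁻⁴ × 0.39 = 0.021528 m
Δh = 0.04900 + 0.021528 = 0.070528 m ≈ 0.0705 m

Δh = 0.0705 m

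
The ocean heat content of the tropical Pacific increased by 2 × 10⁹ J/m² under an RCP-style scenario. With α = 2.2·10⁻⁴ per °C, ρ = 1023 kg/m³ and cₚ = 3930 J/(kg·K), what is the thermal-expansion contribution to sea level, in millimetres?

110 mm

Δh = αQ/(ρcₚ) = 2.2×10⁻⁴ × 2×10⁹ / (1023 × 3930) ≈ 0.10944 m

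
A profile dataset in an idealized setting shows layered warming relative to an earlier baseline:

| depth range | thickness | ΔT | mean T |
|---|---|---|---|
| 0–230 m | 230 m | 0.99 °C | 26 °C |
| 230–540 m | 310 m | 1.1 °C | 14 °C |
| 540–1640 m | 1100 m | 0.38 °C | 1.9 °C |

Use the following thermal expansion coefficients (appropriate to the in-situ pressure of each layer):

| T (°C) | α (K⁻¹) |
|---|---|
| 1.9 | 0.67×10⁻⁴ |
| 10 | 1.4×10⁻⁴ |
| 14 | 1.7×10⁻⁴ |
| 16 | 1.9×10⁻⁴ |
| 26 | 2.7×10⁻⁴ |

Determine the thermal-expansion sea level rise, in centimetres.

Layer 1 at 26 °C → α = 2.7×10⁻⁴ K⁻¹
Layer 2 at 14 °C → α = 1.7×10⁻⁴ K⁻¹
Layer 3 at 1.9 °C → α = 0.67×10⁻⁴ K⁻¹
2.7×10⁻⁴ × 230 × 0.99 = 0.061479 m
1.7×10⁻⁴ × 310 × 1.1 = 0.05797 m
0.67×10⁻⁴ × 0.38 × 1100 = 0.028006 m
Δh = 0.061479 + 0.05797 + 0.028006 = 0.147455 m

about 15 cm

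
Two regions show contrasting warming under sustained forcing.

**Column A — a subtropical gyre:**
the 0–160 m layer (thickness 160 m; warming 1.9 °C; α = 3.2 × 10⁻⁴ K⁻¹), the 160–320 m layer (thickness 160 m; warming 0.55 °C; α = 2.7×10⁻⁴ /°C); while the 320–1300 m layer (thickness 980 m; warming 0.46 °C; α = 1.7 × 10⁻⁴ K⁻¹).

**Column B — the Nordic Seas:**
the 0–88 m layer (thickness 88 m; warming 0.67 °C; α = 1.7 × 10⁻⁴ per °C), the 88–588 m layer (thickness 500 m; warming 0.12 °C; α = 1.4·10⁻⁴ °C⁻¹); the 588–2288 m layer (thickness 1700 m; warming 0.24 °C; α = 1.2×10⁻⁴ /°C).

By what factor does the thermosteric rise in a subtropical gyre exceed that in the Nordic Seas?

2.9

A 0–160 m: 3.2×10⁻⁴ × 160 × 1.9 = 0.09728 m
A 160 × 2.7×10⁻⁴ × 0.55 = 0.02376 m
A 320–1300 m: 980 × 1.7×10⁻⁴ × 0.46 = 0.076636 m
A total: 0.197676 m
B 1.7×10⁻⁴ × 0.67 × 88 = 0.0100232 m
B Layer 2: 1.4×10⁻⁴ × 500 × 0.12 = 0.00840 m
B 0.24 × 1700 × 1.2×10⁻⁴ = 0.04896 m
B total: 0.0673832 m
Ratio: 0.197676 / 0.0673832 ≈ 2.934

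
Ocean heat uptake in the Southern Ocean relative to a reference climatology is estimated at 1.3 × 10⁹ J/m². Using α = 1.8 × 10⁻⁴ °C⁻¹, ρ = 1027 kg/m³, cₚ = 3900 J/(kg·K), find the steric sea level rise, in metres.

Δh = αQ/(ρcₚ) = 1.8×10⁻⁴ × 1.3×10⁹ / (1027 × 3900) ≈ 0.058423 m

Δh ≈ 0.0584 m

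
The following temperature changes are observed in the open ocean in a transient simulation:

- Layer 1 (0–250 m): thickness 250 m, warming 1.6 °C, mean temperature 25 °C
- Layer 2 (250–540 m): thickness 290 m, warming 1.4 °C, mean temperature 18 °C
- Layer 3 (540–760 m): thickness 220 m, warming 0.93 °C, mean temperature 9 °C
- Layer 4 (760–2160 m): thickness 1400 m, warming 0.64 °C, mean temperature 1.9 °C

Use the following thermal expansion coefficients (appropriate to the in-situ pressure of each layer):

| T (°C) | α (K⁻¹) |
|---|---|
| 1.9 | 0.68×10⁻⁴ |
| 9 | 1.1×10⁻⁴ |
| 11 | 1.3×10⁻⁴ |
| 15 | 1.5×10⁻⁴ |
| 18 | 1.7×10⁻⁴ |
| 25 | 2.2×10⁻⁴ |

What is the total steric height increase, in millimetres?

Layer 1 at 25 °C → α = 2.2×10⁻⁴ K⁻¹
Layer 2 at 18 °C → α = 1.7×10⁻⁴ K⁻¹
Layer 3 at 9 °C → α = 1.1×10⁻⁴ K⁻¹
Layer 4 at 1.9 °C → α = 0.68×10⁻⁴ K⁻¹
0–250 m: 250 × 2.2×10⁻⁴ × 1.6 = 0.08800 m
1.4 × 1.7×10⁻⁴ × 290 = 0.06902 m
0.93 × 220 × 1.1×10⁻⁴ = 0.022506 m
760–2160 m: 1400 × 0.64 × 0.68×10⁻⁴ = 0.060928 m
Δh = 0.08800 + 0.06902 + 0.022506 + 0.060928 = 0.240454 m

240 mm of thermosteric rise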